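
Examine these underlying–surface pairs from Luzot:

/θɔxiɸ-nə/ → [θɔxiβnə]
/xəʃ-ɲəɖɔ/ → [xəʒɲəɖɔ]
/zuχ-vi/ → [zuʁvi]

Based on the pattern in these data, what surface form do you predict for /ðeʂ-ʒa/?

[ðeʐʒa]

The data show regressive voicing assimilation: /ɸ/ → [β] before /n/; /ʃ/ → [ʒ] before /ɲ/; /χ/ → [ʁ] before /v/. In each pair only voicing changes, matching the following consonant, while place and manner stay constant.
The rule targets /ʂ/ (voiceless retroflex fricative), which sits before the trigger /ʒ/ (voiced).
The voiced retroflex fricative is [ʐ], so /ʂ/ → [ʐ].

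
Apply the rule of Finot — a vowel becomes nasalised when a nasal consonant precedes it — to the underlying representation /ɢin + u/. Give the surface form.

/u/ sits next to the nasal /n/ and is therefore nasalised to [ũ].

[ɢinũ]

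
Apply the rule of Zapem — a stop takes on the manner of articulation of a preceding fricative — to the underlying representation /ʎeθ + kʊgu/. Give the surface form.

/k/ is a voiceless velar stop. The preceding trigger /θ/ is a fricative, so /k/ must become a fricative as well.
A voiceless velar fricative is [x], so the surface segment is [x].

[ʎeθxʊgu]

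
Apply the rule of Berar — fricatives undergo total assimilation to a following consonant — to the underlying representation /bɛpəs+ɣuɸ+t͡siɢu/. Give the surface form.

[bɛpəɣɣut͡st͡siɢu]

/s/ is the segment targeted by the rule; it sits immediately before /ɣ/, so it assimilates completely and surfaces as [ɣ].
The same rule applies at the second boundary: /ɸ/ → [t͡s] next to /t͡s/.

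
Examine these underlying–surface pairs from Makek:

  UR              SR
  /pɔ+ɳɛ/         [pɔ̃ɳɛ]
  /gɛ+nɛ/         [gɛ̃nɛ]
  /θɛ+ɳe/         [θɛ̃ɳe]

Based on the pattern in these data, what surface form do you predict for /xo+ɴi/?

The data show regressive nasality assimilation (vowel nasalisation): /ɔ/ → [ɔ̃] before /ɳ/; /ɛ/ → [ɛ̃] before /n/; /ɛ/ → [ɛ̃] before /ɳ/ — a vowel is nasalised by an immediately following nasal consonant.
/o/ sits next to the nasal /ɴ/ and is therefore nasalised to [õ].

[xõɴi]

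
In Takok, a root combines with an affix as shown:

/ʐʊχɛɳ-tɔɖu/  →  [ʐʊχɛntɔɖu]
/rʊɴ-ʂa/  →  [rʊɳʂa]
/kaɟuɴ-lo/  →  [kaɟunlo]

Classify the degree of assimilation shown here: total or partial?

The segment that alternates is /ɳ/, which surfaces as [n] when adjacent to /t/.
/ɳ/ is retroflex while /t/ is alveolar; the output [n] is alveolar, matching the trigger — so the feature that spreads is place.
Manner and voice are unchanged, so the assimilation is partial, not total.
Checking the remaining alternations: /ɴ/ → [ɳ] before /ʂ/ (uvular → retroflex, matching retroflex); /ɴ/ → [n] before /l/ (uvular → alveolar, matching alveolar) — only place changes, and always toward the following segment.

partial assimilation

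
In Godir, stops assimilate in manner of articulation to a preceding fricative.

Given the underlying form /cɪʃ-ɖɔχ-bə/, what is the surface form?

[cɪʃʐɔχβə]

The rule targets /ɖ/ (voiced retroflex stop), which sits after the trigger /ʃ/ (fricative).
The voiced retroflex fricative is [ʐ], so /ɖ/ → [ʐ].
At the second juncture, /b/ likewise becomes [β] adjacent to /χ/.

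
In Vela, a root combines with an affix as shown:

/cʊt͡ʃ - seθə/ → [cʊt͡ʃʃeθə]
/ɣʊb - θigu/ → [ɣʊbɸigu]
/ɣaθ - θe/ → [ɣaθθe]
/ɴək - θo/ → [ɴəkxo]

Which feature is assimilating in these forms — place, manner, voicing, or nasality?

The segment that alternates is /s/, which surfaces as [ʃ] when adjacent to /t͡ʃ/.
The change alveolar → postalveolar matches the place of the preceding /t͡ʃ/, identifying this as place assimilation.
The same holds elsewhere in the data: /θ/ → [ɸ] after /b/ (dental → bilabial, matching bilabial); /θ/ → [x] after /k/ (dental → velar, matching velar) — only place changes, and always toward the preceding segment.
Nothing changes in [ɣaθθe]: there the adjacent consonants already agree in place (/θ/ and /θ/ are both dental), so this form is consistent with the same rule.

place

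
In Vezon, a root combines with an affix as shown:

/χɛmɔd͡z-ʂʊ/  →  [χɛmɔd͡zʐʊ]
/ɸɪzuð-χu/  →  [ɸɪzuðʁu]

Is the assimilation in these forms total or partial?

Underlying /ʂ/ is realised as [ʐ] next to /d͡z/; /d͡z/ itself does not change.
/ʂ/ is voiceless while /d͡z/ is voiced; the output [ʐ] is voiced, matching the trigger — so the feature that spreads is voicing.
Place and manner are unchanged, so the assimilation is partial, not total.
Checking the remaining alternation: /χ/ → [ʁ] after /ð/ (voiceless → voiced, matching voiced) — only voicing changes, and always toward the preceding segment.

partial assimilation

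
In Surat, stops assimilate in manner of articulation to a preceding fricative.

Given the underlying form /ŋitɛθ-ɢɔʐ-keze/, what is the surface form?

[ŋitɛθʁɔʐxeze]

/ɢ/ is a voiced uvular stop. The preceding trigger /θ/ is a fricative, so /ɢ/ must become a fricative as well.
The voiced uvular fricative is [ʁ], so /ɢ/ → [ʁ].
At the second juncture, /k/ likewise becomes [x] adjacent to /ʐ/.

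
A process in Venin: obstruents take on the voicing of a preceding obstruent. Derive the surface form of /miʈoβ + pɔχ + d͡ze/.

The rule targets /p/ (voiceless bilabial stop), which sits after the trigger /β/ (voiced).
A voiced bilabial stop is [b], so the surface segment is [b].
The same rule applies at the second boundary: /d͡z/ → [t͡s] next to /χ/.

[miʈoβbɔχt͡se]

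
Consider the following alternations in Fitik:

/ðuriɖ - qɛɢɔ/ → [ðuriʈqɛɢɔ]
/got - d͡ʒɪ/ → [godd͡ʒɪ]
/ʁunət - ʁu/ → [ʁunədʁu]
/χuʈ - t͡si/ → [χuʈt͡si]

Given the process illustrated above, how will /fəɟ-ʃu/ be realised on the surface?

The data show regressive voicing assimilation: /ɖ/ → [ʈ] before /q/; /t/ → [d] before /d͡ʒ/; /t/ → [d] before /ʁ/. In each pair only voicing changes, matching the following consonant, while place and manner stay constant.
Nothing changes in [χuʈt͡si]: there the adjacent consonants already agree in voicing (/ʈ/ and /t͡s/ are both voiceless), so this form is consistent with the same rule.
/ɟ/ is a voiced palatal stop. The following trigger /ʃ/ is voiceless, so /ɟ/ must become voiceless as well.
The voiceless palatal stop is [c], so /ɟ/ → [c].

[fəcʃu]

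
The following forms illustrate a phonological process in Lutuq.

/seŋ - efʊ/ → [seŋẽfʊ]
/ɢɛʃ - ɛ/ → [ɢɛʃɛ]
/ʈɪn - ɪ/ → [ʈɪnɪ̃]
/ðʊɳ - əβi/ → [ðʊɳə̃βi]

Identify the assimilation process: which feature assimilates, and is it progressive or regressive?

The vowel /e/ surfaces as nasalised [ẽ] next to the preceding nasal /ŋ/ — it has acquired the [+nasal] feature of its neighbour.
Likewise in the remaining data: /ɪ/ → [ɪ̃] after /n/; /ə/ → [ə̃] after /ɳ/ — each time a vowel is nasalised next to a preceding nasal.
No change occurs in [ɢɛʃɛ] because the vowel at the boundary is adjacent to an oral consonant, not a nasal (/ɛ/ next to /ʃ/).
Because the conditioning nasal is to the left of the vowel that changes, the process is progressive (perseverative).

progressive nasality assimilation (vowel nasalisation)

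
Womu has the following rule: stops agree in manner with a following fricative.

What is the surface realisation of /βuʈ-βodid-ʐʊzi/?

[βuʂβodizʐʊzi]

/ʈ/ is a voiceless retroflex stop. The following trigger /β/ is a fricative, so /ʈ/ must become a fricative as well.
A voiceless retroflex fricative is [ʂ], so the surface segment is [ʂ].
The same rule applies at the second boundary: /d/ → [z] next to /ʐ/.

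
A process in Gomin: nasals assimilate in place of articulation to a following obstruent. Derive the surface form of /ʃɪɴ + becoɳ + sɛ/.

[ʃɪmbeconsɛ]

The rule targets /ɴ/ (voiced uvular nasal), which sits before the trigger /b/ (bilabial).
Changing only its place to bilabial gives [m] — the voiced bilabial nasal.
The same rule applies at the second boundary: /ɳ/ → [n] next to /s/.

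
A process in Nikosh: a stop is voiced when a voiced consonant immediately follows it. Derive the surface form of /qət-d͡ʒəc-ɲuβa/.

[qədd͡ʒəɟɲuβa]

/t/ is a voiceless alveolar stop. The following trigger /d͡ʒ/ is voiced, so /t/ must become voiced as well.
The voiced alveolar stop is [d], so /t/ → [d].
The same rule applies at the second boundary: /c/ → [ɟ] next to /ɲ/.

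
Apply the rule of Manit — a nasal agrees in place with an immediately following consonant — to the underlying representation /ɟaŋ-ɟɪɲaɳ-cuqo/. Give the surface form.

The rule targets /ŋ/ (voiced velar nasal), which sits before the trigger /ɟ/ (palatal).
Changing only its place to palatal gives [ɲ] — the voiced palatal nasal.
The same rule applies at the second boundary: /ɳ/ → [ɲ] next to /c/.

[ɟaɲɟɪɲaɲcuqo]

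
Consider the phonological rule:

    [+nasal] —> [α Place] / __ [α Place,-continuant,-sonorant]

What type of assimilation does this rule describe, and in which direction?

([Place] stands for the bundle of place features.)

regressive place assimilation

The rule copies the place features (abbreviated [Place]) from the environment onto the target, so the assimilating feature is place.
Since the environment is written after the underscore, the trigger follows the target; the direction is regressive.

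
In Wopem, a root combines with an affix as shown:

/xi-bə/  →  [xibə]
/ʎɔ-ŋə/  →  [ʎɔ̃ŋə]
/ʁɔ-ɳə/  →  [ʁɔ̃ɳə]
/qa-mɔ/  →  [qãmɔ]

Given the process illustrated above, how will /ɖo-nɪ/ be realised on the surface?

The data show regressive nasality assimilation (vowel nasalisation): /ɔ/ → [ɔ̃] before /ŋ/; /ɔ/ → [ɔ̃] before /ɳ/; /a/ → [ã] before /m/ — a vowel is nasalised by an immediately following nasal consonant.
No change occurs in [xibə] because the vowel at the boundary is adjacent to an oral consonant, not a nasal (/i/ next to /b/).
/o/ sits next to the nasal /n/ and is therefore nasalised to [õ].

[ɖõnɪ]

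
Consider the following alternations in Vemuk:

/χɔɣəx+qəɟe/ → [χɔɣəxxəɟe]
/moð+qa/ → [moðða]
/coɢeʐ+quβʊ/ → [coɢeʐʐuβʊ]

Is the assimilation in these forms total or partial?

total assimilation

Underlying /q/ is realised as [x] next to /x/; /x/ itself does not change.
The output [x] is identical to the trigger /x/ — every feature (place, manner, voicing) has been copied — so this is total assimilation.
The other forms behave the same way: /q/ → [ð] after /ð/; /q/ → [ʐ] after /ʐ/ — in each case the output is a copy of the preceding consonant.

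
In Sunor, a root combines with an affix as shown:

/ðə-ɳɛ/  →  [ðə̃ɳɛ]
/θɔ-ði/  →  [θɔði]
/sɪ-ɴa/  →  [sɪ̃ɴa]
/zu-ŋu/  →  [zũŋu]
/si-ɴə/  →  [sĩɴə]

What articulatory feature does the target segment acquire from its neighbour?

The vowel /ə/ surfaces as nasalised [ə̃] next to the following nasal /ɳ/ — it has acquired the [+nasal] feature of its neighbour.
The other forms show the same pattern: /ɪ/ → [ɪ̃] before /ɴ/; /u/ → [ũ] before /ŋ/; /i/ → [ĩ] before /ɴ/ — each time a vowel is nasalised next to a following nasal.
No change occurs in [θɔði] because the vowel at the boundary is adjacent to an oral consonant, not a nasal (/ɔ/ next to /ð/).

nasality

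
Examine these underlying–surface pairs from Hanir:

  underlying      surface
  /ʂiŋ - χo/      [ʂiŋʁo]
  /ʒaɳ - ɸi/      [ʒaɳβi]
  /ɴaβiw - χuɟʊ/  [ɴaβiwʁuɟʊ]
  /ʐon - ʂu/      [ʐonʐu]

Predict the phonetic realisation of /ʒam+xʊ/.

The data show progressive voicing assimilation: /χ/ → [ʁ] after /ŋ/; /ɸ/ → [β] after /ɳ/; /χ/ → [ʁ] after /w/; /ʂ/ → [ʐ] after /n/. In each pair only voicing changes, matching the preceding consonant, while place and manner stay constant.
The rule targets /x/ (voiceless velar fricative), which sits after the trigger /m/ (voiced).
Changing only its voicing to voiced gives [ɣ] — the voiced velar fricative.

[ʒamɣʊ]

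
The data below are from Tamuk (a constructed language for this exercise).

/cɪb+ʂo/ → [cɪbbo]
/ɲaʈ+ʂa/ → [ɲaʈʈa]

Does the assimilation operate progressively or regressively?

progressive

The segment that alternates is /ʂ/, which surfaces as [b] when adjacent to /b/.
The output [b] is identical to the trigger /b/ — every feature (place, manner, voicing) has been copied — so this is total assimilation.
The other form behaves the same way: /ʂ/ → [ʈ] after /ʈ/ — in each case the output is a copy of the preceding consonant.
Since the segment that changes follows the conditioning segment, the assimilation is progressive.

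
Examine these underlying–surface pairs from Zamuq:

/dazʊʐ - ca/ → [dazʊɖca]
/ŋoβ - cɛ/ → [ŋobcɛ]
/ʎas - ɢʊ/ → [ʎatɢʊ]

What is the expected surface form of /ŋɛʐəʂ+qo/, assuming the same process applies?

The data show regressive manner assimilation: /ʐ/ → [ɖ] before /c/; /β/ → [b] before /c/; /s/ → [t] before /ɢ/. In each pair only manner changes, matching the following consonant, while place and voice stay constant.
The rule targets /ʂ/ (voiceless retroflex fricative), which sits before the trigger /q/ (stop).
Changing only its manner to stop gives [ʈ] — the voiceless retroflex stop.

[ŋɛʐəʈqo]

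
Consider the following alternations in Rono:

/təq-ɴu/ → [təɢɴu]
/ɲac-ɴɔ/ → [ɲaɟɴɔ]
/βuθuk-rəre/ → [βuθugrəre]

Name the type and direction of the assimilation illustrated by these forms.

The segment that alternates is /q/, which surfaces as [ɢ] when adjacent to /ɴ/.
/q/ is voiceless while /ɴ/ is voiced; the output [ɢ] is voiced, matching the trigger — so the feature that spreads is voicing.
Place and manner are unchanged, so the assimilation is partial, not total.
The other alternating forms pattern the same way: /c/ → [ɟ] before /ɴ/ (voiceless → voiced, matching voiced); /k/ → [g] before /r/ (voiceless → voiced, matching voiced) — only voicing changes, and always toward the following segment.
Since the segment that changes precedes the conditioning segment, the assimilation is regressive.

regressive voicing assimilation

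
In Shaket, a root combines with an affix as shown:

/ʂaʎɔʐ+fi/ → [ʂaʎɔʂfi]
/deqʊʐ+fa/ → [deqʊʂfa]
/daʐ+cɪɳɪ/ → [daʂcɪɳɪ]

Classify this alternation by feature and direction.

regressive voicing assimilation

Comparing underlying and surface forms, /ʐ/ → [ʂ] is the alternation; the neighbouring /f/ is constant.
The change voiced → voiceless matches the voicing of the following /f/, identifying this as voicing assimilation.
Place and manner are unchanged, so the assimilation is partial, not total.
Checking the remaining alternation: /ʐ/ → [ʂ] before /c/ (voiced → voiceless, matching voiceless) — only voicing changes, and always toward the following segment.
Since the segment that changes precedes the conditioning segment, the assimilation is regressive.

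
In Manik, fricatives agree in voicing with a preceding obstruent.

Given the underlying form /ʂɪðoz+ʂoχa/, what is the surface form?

[ʂɪðozʐoχa]

The rule targets /ʂ/ (voiceless retroflex fricative), which sits after the trigger /z/ (voiced).
The voiced retroflex fricative is [ʐ], so /ʂ/ → [ʐ].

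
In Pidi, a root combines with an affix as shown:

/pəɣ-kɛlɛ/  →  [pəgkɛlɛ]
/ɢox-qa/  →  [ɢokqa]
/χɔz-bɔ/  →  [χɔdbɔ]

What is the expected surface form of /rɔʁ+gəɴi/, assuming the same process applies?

[rɔɢgəɴi]

The data show regressive manner assimilation: /ɣ/ → [g] before /k/; /x/ → [k] before /q/; /z/ → [d] before /b/. In each pair only manner changes, matching the following consonant, while place and voice stay constant.
The rule targets /ʁ/ (voiced uvular fricative), which sits before the trigger /g/ (stop).
Changing only its manner to stop gives [ɢ] — the voiced uvular stop.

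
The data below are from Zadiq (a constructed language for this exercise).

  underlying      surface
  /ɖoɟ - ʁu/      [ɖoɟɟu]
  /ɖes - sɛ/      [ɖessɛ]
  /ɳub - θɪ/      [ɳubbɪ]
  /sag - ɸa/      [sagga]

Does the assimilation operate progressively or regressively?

progressive

Comparing underlying and surface forms, /ʁ/ → [ɟ] is the alternation; the neighbouring /ɟ/ is constant.
The output [ɟ] is identical to the trigger /ɟ/ — every feature (place, manner, voicing) has been copied — so this is total assimilation.
The remaining alternations confirm this: /θ/ → [b] after /b/; /ɸ/ → [g] after /g/ — in each case the output is a copy of the preceding consonant.
In [ɖessɛ] the two consonants at the boundary are already identical (/s/ + /s/), so the rule applies vacuously and nothing changes.
The trigger is the preceding segment, so the direction is progressive (perseverative).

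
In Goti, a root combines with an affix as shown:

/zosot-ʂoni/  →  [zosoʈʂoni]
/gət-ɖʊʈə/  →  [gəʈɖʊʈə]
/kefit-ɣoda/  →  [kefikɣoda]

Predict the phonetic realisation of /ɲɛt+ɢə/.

[ɲɛqɢə]

The data show regressive place assimilation: /t/ → [ʈ] before /ʂ/; /t/ → [ʈ] before /ɖ/; /t/ → [k] before /ɣ/. In each pair only place changes, matching the following consonant, while manner and voice stay constant.
The rule targets /t/ (voiceless alveolar stop), which sits before the trigger /ɢ/ (uvular).
Changing only its place to uvular gives [q] — the voiceless uvular stop.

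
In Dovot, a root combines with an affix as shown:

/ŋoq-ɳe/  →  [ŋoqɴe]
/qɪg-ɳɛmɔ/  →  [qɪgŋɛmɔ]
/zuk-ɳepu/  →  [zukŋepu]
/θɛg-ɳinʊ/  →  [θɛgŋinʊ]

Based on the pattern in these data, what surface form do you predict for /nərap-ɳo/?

The data show progressive place assimilation: /ɳ/ → [ɴ] after /q/; /ɳ/ → [ŋ] after /g/; /ɳ/ → [ŋ] after /k/. In each pair only place changes, matching the preceding consonant, while manner and voice stay constant.
The rule targets /ɳ/ (voiced retroflex nasal), which sits after the trigger /p/ (bilabial).
A voiced bilabial nasal is [m], so the surface segment is [m].

[nərapmo]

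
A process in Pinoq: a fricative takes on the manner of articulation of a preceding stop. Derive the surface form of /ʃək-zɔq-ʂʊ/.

[ʃəkdɔqʈʊ]

/z/ is a voiced alveolar fricative. The preceding trigger /k/ is a stop, so /z/ must become a stop as well.
The voiced alveolar stop is [d], so /z/ → [d].
The same rule applies at the second boundary: /ʂ/ → [ʈ] next to /q/.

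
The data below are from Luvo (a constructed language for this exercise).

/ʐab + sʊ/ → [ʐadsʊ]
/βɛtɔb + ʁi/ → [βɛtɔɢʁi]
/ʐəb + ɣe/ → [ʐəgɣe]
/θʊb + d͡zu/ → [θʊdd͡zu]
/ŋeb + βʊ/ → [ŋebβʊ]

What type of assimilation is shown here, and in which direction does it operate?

regressive place assimilation

Underlying /b/ is realised as [d] next to /s/; /s/ itself does not change.
/b/ is bilabial while /s/ is alveolar; the output [d] is alveolar, matching the trigger — so the feature that spreads is place.
Manner and voice are unchanged, so the assimilation is partial, not total.
The other alternating forms pattern the same way: /b/ → [ɢ] before /ʁ/ (bilabial → uvular, matching uvular); /b/ → [g] before /ɣ/ (bilabial → velar, matching velar); /b/ → [d] before /d͡z/ (bilabial → alveolar, matching alveolar) — only place changes, and always toward the following segment.
No alternation appears in [ŋebβʊ]: there the adjacent consonants already agree in place (/b/ and /β/ are both bilabial), so this form is consistent with the same rule.
Since the segment that changes precedes the conditioning segment, the assimilation is regressive.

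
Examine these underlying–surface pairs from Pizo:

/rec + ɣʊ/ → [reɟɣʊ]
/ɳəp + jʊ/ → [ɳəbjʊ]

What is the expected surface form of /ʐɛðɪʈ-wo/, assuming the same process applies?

The data show regressive voicing assimilation: /c/ → [ɟ] before /ɣ/; /p/ → [b] before /j/. In each pair only voicing changes, matching the following consonant, while place and manner stay constant.
The rule targets /ʈ/ (voiceless retroflex stop), which sits before the trigger /w/ (voiced).
Changing only its voicing to voiced gives [ɖ] — the voiced retroflex stop.

[ʐɛðɪɖwo]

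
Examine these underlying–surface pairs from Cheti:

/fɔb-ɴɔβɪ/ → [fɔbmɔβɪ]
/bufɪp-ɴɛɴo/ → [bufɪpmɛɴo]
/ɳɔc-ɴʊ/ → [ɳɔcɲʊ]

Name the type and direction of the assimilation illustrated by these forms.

Underlying /ɴ/ is realised as [m] next to /b/; /b/ itself does not change.
/ɴ/ is uvular while /b/ is bilabial; the output [m] is bilabial, matching the trigger — so the feature that spreads is place.
Manner and voice are unchanged, so the assimilation is partial, not total.
Checking the remaining alternations: /ɴ/ → [m] after /p/ (uvular → bilabial, matching bilabial); /ɴ/ → [ɲ] after /c/ (uvular → palatal, matching palatal) — only place changes, and always toward the preceding segment.
The trigger is the preceding segment, so the direction is progressive (perseverative).

progressive place assimilation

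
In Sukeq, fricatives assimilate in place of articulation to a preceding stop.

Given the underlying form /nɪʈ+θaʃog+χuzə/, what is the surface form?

[nɪʈʂaʃogxuzə]

/θ/ is a voiceless dental fricative. The preceding trigger /ʈ/ is retroflex, so /θ/ must become retroflex as well.
Changing only its place to retroflex gives [ʂ] — the voiceless retroflex fricative.
The same rule applies at the second boundary: /χ/ → [x] next to /g/.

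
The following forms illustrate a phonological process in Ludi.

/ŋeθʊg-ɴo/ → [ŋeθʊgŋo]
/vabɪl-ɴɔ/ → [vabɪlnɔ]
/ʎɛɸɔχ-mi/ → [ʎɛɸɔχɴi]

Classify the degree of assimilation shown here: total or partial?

partial assimilation

The segment that alternates is /ɴ/, which surfaces as [ŋ] when adjacent to /g/.
The change uvular → velar matches the place of the preceding /g/, identifying this as place assimilation.
Manner and voice are unchanged, so the assimilation is partial, not total.
Checking the remaining alternations: /ɴ/ → [n] after /l/ (uvular → alveolar, matching alveolar); /m/ → [ɴ] after /χ/ (bilabial → uvular, matching uvular) — only place changes, and always toward the preceding segment.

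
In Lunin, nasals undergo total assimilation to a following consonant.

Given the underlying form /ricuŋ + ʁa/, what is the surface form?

/ŋ/ is the segment targeted by the rule; it sits immediately before /ʁ/, so it assimilates completely and surfaces as [ʁ].

[ricuʁʁa]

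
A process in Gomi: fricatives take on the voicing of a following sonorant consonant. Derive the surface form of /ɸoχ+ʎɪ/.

The rule targets /χ/ (voiceless uvular fricative), which sits before the trigger /ʎ/ (voiced).
A voiced uvular fricative is [ʁ], so the surface segment is [ʁ].

[ɸoʁʎɪ]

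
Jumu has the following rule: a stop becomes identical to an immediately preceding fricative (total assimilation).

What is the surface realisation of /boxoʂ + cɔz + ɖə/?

[boxoʂʂɔzzə]

/c/ is the segment targeted by the rule; it sits immediately after /ʂ/, so it assimilates completely and surfaces as [ʂ].
At the second juncture, /ɖ/ likewise becomes [z] adjacent to /z/.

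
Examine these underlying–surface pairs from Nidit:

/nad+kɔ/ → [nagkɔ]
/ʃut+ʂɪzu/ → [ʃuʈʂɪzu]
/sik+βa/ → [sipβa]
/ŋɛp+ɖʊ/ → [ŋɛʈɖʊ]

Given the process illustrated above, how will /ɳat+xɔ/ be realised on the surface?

The data show regressive place assimilation: /d/ → [g] before /k/; /t/ → [ʈ] before /ʂ/; /k/ → [p] before /β/; /p/ → [ʈ] before /ɖ/. In each pair only place changes, matching the following consonant, while manner and voice stay constant.
The rule targets /t/ (voiceless alveolar stop), which sits before the trigger /x/ (velar).
A voiceless velar stop is [k], so the surface segment is [k].

[ɳakxɔ]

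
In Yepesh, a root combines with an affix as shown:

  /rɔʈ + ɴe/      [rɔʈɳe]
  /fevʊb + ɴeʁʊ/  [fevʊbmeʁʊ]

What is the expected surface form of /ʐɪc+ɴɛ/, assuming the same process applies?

[ʐɪcɲɛ]

The data show progressive place assimilation: /ɴ/ → [ɳ] after /ʈ/; /ɴ/ → [m] after /b/. In each pair only place changes, matching the preceding consonant, while manner and voice stay constant.
/ɴ/ is a voiced uvular nasal. The preceding trigger /c/ is palatal, so /ɴ/ must become palatal as well.
A voiced palatal nasal is [ɲ], so the surface segment is [ɲ].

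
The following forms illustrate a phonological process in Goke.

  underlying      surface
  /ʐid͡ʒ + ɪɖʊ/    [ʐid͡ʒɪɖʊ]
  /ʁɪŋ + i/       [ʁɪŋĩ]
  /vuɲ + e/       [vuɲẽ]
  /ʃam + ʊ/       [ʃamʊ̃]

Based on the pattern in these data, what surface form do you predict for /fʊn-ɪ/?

[fʊnɪ̃]

The data show progressive nasality assimilation (vowel nasalisation): /i/ → [ĩ] after /ŋ/; /e/ → [ẽ] after /ɲ/; /ʊ/ → [ʊ̃] after /m/ — a vowel is nasalised by an immediately preceding nasal consonant.
No change occurs in [ʐid͡ʒɪɖʊ] because the vowel at the boundary is adjacent to an oral consonant, not a nasal (/ɪ/ next to /d͡ʒ/).
The vowel /ɪ/ is adjacent to the preceding nasal /n/, so it acquires [+nasal] and surfaces as [ɪ̃].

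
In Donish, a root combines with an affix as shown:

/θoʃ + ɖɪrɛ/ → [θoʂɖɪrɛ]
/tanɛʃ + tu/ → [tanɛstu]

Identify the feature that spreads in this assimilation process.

Comparing underlying and surface forms, /ʃ/ → [ʂ] is the alternation; the neighbouring /ɖ/ is constant.
/ʃ/ is postalveolar while /ɖ/ is retroflex; the output [ʂ] is retroflex, matching the trigger — so the feature that spreads is place.
Checking the remaining alternation: /ʃ/ → [s] before /t/ (postalveolar → alveolar, matching alveolar) — only place changes, and always toward the following segment.

place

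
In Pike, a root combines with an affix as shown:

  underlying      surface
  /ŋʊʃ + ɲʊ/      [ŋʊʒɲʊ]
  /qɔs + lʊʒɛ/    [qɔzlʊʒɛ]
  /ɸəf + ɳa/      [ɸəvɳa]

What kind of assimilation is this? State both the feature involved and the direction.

regressive voicing assimilation

Comparing underlying and surface forms, /ʃ/ → [ʒ] is the alternation; the neighbouring /ɲ/ is constant.
The change voiceless → voiced matches the voicing of the following /ɲ/, identifying this as voicing assimilation.
Place and manner are unchanged, so the assimilation is partial, not total.
The other alternating forms pattern the same way: /s/ → [z] before /l/ (voiceless → voiced, matching voiced); /f/ → [v] before /ɳ/ (voiceless → voiced, matching voiced) — only voicing changes, and always toward the following segment.
The trigger is the following segment, so the direction is regressive (anticipatory).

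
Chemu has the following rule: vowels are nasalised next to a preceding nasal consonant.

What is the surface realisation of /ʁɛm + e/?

/e/ sits next to the nasal /m/ and is therefore nasalised to [ẽ].

[ʁɛmẽ]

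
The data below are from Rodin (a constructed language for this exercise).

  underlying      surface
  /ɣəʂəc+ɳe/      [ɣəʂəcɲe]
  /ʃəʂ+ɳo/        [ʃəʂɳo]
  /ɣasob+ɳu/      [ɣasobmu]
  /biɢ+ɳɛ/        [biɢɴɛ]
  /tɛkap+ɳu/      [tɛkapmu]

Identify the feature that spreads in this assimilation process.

Underlying /ɳ/ is realised as [ɲ] next to /c/; /c/ itself does not change.
The change retroflex → palatal matches the place of the preceding /c/, identifying this as place assimilation.
Checking the remaining alternations: /ɳ/ → [m] after /b/ (retroflex → bilabial, matching bilabial); /ɳ/ → [ɴ] after /ɢ/ (retroflex → uvular, matching uvular); /ɳ/ → [m] after /p/ (retroflex → bilabial, matching bilabial) — only place changes, and always toward the preceding segment.
No alternation appears in [ʃəʂɳo]: there the adjacent consonants already agree in place (/ɳ/ and /ʂ/ are both retroflex), so this form is consistent with the same rule.

place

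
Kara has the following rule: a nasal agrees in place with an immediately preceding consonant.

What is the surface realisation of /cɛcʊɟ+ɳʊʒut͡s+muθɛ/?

[cɛcʊɟɲʊʒut͡snuθɛ]

/ɳ/ is a voiced retroflex nasal. The preceding trigger /ɟ/ is palatal, so /ɳ/ must become palatal as well.
A voiced palatal nasal is [ɲ], so the surface segment is [ɲ].
The same rule applies at the second boundary: /m/ → [n] next to /t͡s/.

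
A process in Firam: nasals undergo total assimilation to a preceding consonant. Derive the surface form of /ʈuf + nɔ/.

/n/ is the segment targeted by the rule; it sits immediately after /f/, so it assimilates completely and surfaces as [f].

[ʈuffɔ]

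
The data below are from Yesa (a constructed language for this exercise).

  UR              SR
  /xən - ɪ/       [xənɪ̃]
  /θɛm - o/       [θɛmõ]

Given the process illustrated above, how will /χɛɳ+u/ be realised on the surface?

The data show progressive nasality assimilation (vowel nasalisation): /ɪ/ → [ɪ̃] after /n/; /o/ → [õ] after /m/ — a vowel is nasalised by an immediately preceding nasal consonant.
The vowel /u/ is adjacent to the preceding nasal /ɳ/, so it acquires [+nasal] and surfaces as [ũ].

[χɛɳũ]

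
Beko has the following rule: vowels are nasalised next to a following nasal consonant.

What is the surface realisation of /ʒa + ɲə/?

/a/ sits next to the nasal /ɲ/ and is therefore nasalised to [ã].

[ʒãɲə]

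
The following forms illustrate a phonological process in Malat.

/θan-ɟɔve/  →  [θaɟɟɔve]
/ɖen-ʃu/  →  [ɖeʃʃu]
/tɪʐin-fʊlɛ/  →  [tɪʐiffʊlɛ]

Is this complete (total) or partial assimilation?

Underlying /n/ is realised as [ɟ] next to /ɟ/; /ɟ/ itself does not change.
The output [ɟ] is identical to the trigger /ɟ/ — every feature (place, manner, voicing) has been copied — so this is total assimilation.
The remaining alternations confirm this: /n/ → [ʃ] before /ʃ/; /n/ → [f] before /f/ — in each case the output is a copy of the following consonant.

total assimilation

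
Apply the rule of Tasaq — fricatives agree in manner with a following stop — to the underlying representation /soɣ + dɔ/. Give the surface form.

/ɣ/ is a voiced velar fricative. The following trigger /d/ is a stop, so /ɣ/ must become a stop as well.
Changing only its manner to stop gives [g] — the voiced velar stop.

[sogdɔ]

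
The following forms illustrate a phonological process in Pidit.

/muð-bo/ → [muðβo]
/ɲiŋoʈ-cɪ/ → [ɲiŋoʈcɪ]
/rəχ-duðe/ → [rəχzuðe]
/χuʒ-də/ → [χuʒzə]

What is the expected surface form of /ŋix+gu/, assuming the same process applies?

The data show progressive manner assimilation: /b/ → [β] after /ð/; /d/ → [z] after /χ/; /d/ → [z] after /ʒ/. In each pair only manner changes, matching the preceding consonant, while place and voice stay constant.
Nothing changes in [ɲiŋoʈcɪ]: there the adjacent consonants already agree in manner (/c/ and /ʈ/ are both stops), so this form is consistent with the same rule.
The rule targets /g/ (voiced velar stop), which sits after the trigger /x/ (fricative).
The voiced velar fricative is [ɣ], so /g/ → [ɣ].

[ŋixɣu]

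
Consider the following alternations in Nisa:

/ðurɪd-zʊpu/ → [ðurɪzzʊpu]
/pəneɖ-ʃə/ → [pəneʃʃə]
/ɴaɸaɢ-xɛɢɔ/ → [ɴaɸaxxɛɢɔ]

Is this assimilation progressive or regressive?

Comparing underlying and surface forms, /d/ → [z] is the alternation; the neighbouring /z/ is constant.
The output [z] is identical to the trigger /z/ — every feature (place, manner, voicing) has been copied — so this is total assimilation.
The other forms behave the same way: /ɖ/ → [ʃ] before /ʃ/; /ɢ/ → [x] before /x/ — in each case the output is a copy of the following consonant.
Since the segment that changes precedes the conditioning segment, the assimilation is regressive.

regressive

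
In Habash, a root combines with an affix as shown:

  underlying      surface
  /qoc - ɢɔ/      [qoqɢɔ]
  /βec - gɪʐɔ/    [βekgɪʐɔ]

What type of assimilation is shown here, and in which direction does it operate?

regressive place assimilation

Underlying /c/ is realised as [q] next to /ɢ/; /ɢ/ itself does not change.
/c/ is palatal while /ɢ/ is uvular; the output [q] is uvular, matching the trigger — so the feature that spreads is place.
Manner and voice are unchanged, so the assimilation is partial, not total.
The other alternating form patterns the same way: /c/ → [k] before /g/ (palatal → velar, matching velar) — only place changes, and always toward the following segment.
The trigger is the following segment, so the direction is regressive (anticipatory).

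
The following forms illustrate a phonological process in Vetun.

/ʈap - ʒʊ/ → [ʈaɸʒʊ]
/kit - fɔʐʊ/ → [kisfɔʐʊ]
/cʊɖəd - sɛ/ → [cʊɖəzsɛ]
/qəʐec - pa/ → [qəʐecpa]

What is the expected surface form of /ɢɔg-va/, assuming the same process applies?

The data show regressive manner assimilation: /p/ → [ɸ] before /ʒ/; /t/ → [s] before /f/; /d/ → [z] before /s/. In each pair only manner changes, matching the following consonant, while place and voice stay constant.
Nothing changes in [qəʐecpa]: there the adjacent consonants already agree in manner (/c/ and /p/ are both stops), so this form is consistent with the same rule.
The rule targets /g/ (voiced velar stop), which sits before the trigger /v/ (fricative).
The voiced velar fricative is [ɣ], so /g/ → [ɣ].

[ɢɔɣva]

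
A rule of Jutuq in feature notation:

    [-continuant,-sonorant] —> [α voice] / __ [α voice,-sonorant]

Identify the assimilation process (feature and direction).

regressive voicing assimilation

The rule copies [voice] from the environment onto the target, so the assimilating feature is voicing.
The conditioning segment sits to the right of the focus bar, meaning the trigger follows the segment that changes — regressive assimilation.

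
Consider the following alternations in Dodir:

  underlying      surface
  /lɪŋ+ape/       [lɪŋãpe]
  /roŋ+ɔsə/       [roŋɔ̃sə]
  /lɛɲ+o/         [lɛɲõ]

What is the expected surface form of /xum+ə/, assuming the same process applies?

[xumə̃]

The data show progressive nasality assimilation (vowel nasalisation): /a/ → [ã] after /ŋ/; /ɔ/ → [ɔ̃] after /ŋ/; /o/ → [õ] after /ɲ/ — a vowel is nasalised by an immediately preceding nasal consonant.
/ə/ sits next to the nasal /m/ and is therefore nasalised to [ə̃].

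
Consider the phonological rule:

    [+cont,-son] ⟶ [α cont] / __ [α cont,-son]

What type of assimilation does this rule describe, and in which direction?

regressive manner assimilation

The shared variable α links the value of [cont] on the target to that of the neighbouring obstruent. [cont] distinguishes stops from fricatives — a manner-of-articulation feature — so this is manner assimilation.
Since the environment is written after the underscore, the trigger follows the target; the direction is regressive.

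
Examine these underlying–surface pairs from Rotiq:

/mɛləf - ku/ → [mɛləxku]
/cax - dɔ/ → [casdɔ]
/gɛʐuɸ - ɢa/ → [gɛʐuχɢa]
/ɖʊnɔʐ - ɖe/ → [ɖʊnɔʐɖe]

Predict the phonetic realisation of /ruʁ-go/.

[ruɣgo]

The data show regressive place assimilation: /f/ → [x] before /k/; /x/ → [s] before /d/; /ɸ/ → [χ] before /ɢ/. In each pair only place changes, matching the following consonant, while manner and voice stay constant.
No alternation appears in [ɖʊnɔʐɖe]: there the adjacent consonants already agree in place (/ʐ/ and /ɖ/ are both retroflex), so this form is consistent with the same rule.
/ʁ/ is a voiced uvular fricative. The following trigger /g/ is velar, so /ʁ/ must become velar as well.
A voiced velar fricative is [ɣ], so the surface segment is [ɣ].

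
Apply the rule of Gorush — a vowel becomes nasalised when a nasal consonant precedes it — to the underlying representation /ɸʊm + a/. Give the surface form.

/a/ sits next to the nasal /m/ and is therefore nasalised to [ã].

[ɸʊmã]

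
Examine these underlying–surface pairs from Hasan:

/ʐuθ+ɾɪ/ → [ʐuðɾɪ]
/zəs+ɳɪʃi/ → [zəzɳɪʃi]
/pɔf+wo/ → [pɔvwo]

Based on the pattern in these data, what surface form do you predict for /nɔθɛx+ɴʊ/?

[nɔθɛɣɴʊ]

The data show regressive voicing assimilation: /θ/ → [ð] before /ɾ/; /s/ → [z] before /ɳ/; /f/ → [v] before /w/. In each pair only voicing changes, matching the following consonant, while place and manner stay constant.
The rule targets /x/ (voiceless velar fricative), which sits before the trigger /ɴ/ (voiced).
A voiced velar fricative is [ɣ], so the surface segment is [ɣ].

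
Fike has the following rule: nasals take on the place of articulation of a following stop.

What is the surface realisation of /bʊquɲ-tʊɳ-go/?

/ɲ/ is a voiced palatal nasal. The following trigger /t/ is alveolar, so /ɲ/ must become alveolar as well.
A voiced alveolar nasal is [n], so the surface segment is [n].
The same rule applies at the second boundary: /ɳ/ → [ŋ] next to /g/.

[bʊquntʊŋgo]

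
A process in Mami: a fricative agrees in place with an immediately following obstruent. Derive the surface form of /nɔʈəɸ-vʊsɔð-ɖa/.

[nɔʈəfvʊsɔʐɖa]

The rule targets /ɸ/ (voiceless bilabial fricative), which sits before the trigger /v/ (labiodental).
The voiceless labiodental fricative is [f], so /ɸ/ → [f].
The same rule applies at the second boundary: /ð/ → [ʐ] next to /ɖ/.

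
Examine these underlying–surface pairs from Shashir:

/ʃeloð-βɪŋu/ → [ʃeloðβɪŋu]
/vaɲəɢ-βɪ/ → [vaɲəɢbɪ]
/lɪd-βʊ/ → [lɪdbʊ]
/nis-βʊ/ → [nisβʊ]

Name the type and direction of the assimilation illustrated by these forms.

Comparing underlying and surface forms, /β/ → [b] is the alternation; the neighbouring /ɢ/ is constant.
/β/ is a fricative while /ɢ/ is a stop; the output [b] is a stop, matching the trigger — so the feature that spreads is manner.
Place and voice are unchanged, so the assimilation is partial, not total.
The same holds elsewhere in the data: /β/ → [b] after /d/ (fricative → stop, matching a stop) — only manner changes, and always toward the preceding segment.
Nothing changes in [ʃeloðβɪŋu], [nisβʊ]: there the adjacent consonants already agree in manner (/β/ and /ð/ are both fricatives; /β/ and /s/ are both fricatives), so these forms are consistent with the same rule.
The trigger is the preceding segment, so the direction is progressive (perseverative).

progressive manner assimilation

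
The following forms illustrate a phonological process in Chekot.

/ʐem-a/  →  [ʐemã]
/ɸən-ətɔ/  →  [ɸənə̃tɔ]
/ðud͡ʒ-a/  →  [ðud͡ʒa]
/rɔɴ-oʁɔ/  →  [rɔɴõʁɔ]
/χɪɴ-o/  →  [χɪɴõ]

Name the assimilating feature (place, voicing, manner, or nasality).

nasality

The vowel /a/ surfaces as nasalised [ã] next to the preceding nasal /m/ — it has acquired the [+nasal] feature of its neighbour.
The other forms show the same pattern: /ə/ → [ə̃] after /n/; /o/ → [õ] after /ɴ/ — each time a vowel is nasalised next to a preceding nasal.
No change occurs in [ðud͡ʒa] because the vowel at the boundary is adjacent to an oral consonant, not a nasal (/a/ next to /d͡ʒ/).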